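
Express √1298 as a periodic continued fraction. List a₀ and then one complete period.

a₀ = ⌊√1298⌋ = 36.
With m₀=0, d₀=1 and mₖ₊₁ = dₖaₖ − mₖ, dₖ₊₁ = (n − mₖ₊₁²)/dₖ, aₖ₊₁ = ⌊(a₀+mₖ₊₁)/dₖ₊₁⌋:
  k=1: m=36, d=2, a=36
  k=2: m=36, d=1, a=72
d=1 and a=2a₀=72 at k=2, so the next step gives (m, d) = (36, 2) again — its k=1 value — and the period has length 2.

[36; 36, 72]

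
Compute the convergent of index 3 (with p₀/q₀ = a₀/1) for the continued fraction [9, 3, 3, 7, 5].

679/73

Using pₖ = aₖpₖ₋₁ + pₖ₋₂, qₖ = aₖqₖ₋₁ + qₖ₋₂ (with p₋₁=1, p₋₂=0, q₋₁=0, q₋₂=1):
  k=0: a=9, p=9, q=1
  k=1: a=3, p=28, q=3
  k=2: a=3, p=93, q=10
  k=3: a=7, p=679, q=73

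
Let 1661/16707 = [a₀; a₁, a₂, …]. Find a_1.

10

1661 = 0·16707 + 1661   →  a_0 = 0
16707 = 10·1661 + 97   →  a_1 = 10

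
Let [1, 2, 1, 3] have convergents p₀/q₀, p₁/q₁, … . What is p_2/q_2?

Using pₖ = aₖpₖ₋₁ + pₖ₋₂, qₖ = aₖqₖ₋₁ + qₖ₋₂ (with p₋₁=1, p₋₂=0, q₋₁=0, q₋₂=1):
  k=0: a=1, p=1, q=1
  k=1: a=2, p=3, q=2
  k=2: a=1, p=4, q=3

4/3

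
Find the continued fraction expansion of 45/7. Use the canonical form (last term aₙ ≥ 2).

45 = 6*7 + 3
7 = 2*3 + 1
3 = 3*1 + 0  (stop)
So 45/7 = [6; 2, 3].

[6; 2, 3]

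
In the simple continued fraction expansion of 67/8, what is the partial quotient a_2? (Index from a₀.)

67 = 8·8 + 3   →  a_0 = 8
8 = 2·3 + 2   →  a_1 = 2
3 = 1·2 + 1   →  a_2 = 1

1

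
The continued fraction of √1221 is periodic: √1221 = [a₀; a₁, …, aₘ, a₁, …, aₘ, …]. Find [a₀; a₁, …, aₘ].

a₀ = ⌊√1221⌋ = 34.
With m₀=0, d₀=1 and mₖ₊₁ = dₖaₖ − mₖ, dₖ₊₁ = (n − mₖ₊₁²)/dₖ, aₖ₊₁ = ⌊(a₀+mₖ₊₁)/dₖ₊₁⌋:
  k=1: m=34, d=65, a=1
  k=2: m=31, d=4, a=16
  k=3: m=33, d=33, a=2
  k=4: m=33, d=4, a=16
  k=5: m=31, d=65, a=1
  k=6: m=34, d=1, a=68
d=1 and a=2a₀=68 at k=6, so the next step gives (m, d) = (34, 65) again — its k=1 value — and the period has length 6.

[34; 1, 16, 2, 16, 1, 68]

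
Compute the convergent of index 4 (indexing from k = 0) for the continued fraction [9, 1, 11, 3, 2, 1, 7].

853/86

Using pₖ = aₖpₖ₋₁ + pₖ₋₂, qₖ = aₖqₖ₋₁ + qₖ₋₂ (with p₋₁=1, p₋₂=0, q₋₁=0, q₋₂=1):
  k=0: a=9, p=9, q=1
  k=1: a=1, p=10, q=1
  k=2: a=11, p=119, q=12
  k=3: a=3, p=367, q=37
  k=4: a=2, p=853, q=86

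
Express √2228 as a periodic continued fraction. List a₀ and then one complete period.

a₀ = ⌊√2228⌋ = 47.

[47; 4, 1, 22, 1, 4, 94]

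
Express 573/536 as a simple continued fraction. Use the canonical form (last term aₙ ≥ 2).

[1; 14, 2, 18]

573 = 1×536 + 37
536 = 14×37 + 18
37 = 2×18 + 1
18 = 18×1 + 0  (stop)
So 573/536 = [1; 14, 2, 18].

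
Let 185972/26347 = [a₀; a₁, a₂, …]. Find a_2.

185972 = 7·26347 + 1543   →  a_0 = 7
26347 = 17·1543 + 116   →  a_1 = 17
1543 = 13·116 + 35   →  a_2 = 13

13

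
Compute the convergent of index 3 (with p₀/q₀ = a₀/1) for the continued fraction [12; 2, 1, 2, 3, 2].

99/8

Using pₖ = aₖpₖ₋₁ + pₖ₋₂, qₖ = aₖqₖ₋₁ + qₖ₋₂ (with p₋₁=1, p₋₂=0, q₋₁=0, q₋₂=1):
  k=0: a=12, p=12, q=1
  k=1: a=2, p=25, q=2
  k=2: a=1, p=37, q=3
  k=3: a=2, p=99, q=8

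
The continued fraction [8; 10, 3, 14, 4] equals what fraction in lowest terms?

14631/1807

Using pₖ = aₖpₖ₋₁ + pₖ₋₂ and qₖ = aₖqₖ₋₁ + qₖ₋₂:
  k=0: a=8, p=8, q=1
  k=1: a=10, p=81, q=10
  k=2: a=3, p=251, q=31
  k=3: a=14, p=3595, q=444
  k=4: a=4, p=14631, q=1807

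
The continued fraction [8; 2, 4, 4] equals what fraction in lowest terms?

Fold from the inside: start with 4/1.
  4 + 1/4 = 17/4
  2 + 4/17 = 38/17
  8 + 17/38 = 321/38

321/38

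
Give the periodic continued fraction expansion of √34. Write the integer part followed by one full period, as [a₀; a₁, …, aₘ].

[5; 1, 4, 1, 10]

a₀ = ⌊√34⌋ = 5.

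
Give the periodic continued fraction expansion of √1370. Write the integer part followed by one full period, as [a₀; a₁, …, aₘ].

[37; 74]

a₀ = ⌊√1370⌋ = 37.
With m₀=0, d₀=1 and mₖ₊₁ = dₖaₖ − mₖ, dₖ₊₁ = (n − mₖ₊₁²)/dₖ, aₖ₊₁ = ⌊(a₀+mₖ₊₁)/dₖ₊₁⌋:
  k=1: m=37, d=1, a=74
d=1 and a=2a₀=74 at k=1, so the next step gives (m, d) = (37, 1) again — its k=1 value — and the period has length 1.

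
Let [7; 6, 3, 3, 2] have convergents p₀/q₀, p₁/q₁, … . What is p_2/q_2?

Using pₖ = aₖpₖ₋₁ + pₖ₋₂, qₖ = aₖqₖ₋₁ + qₖ₋₂ (with p₋₁=1, p₋₂=0, q₋₁=0, q₋₂=1):
  k=0: a=7, p=7, q=1
  k=1: a=6, p=43, q=6
  k=2: a=3, p=136, q=19

136/19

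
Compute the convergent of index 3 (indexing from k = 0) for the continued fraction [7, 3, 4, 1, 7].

117/16

Using pₖ = aₖpₖ₋₁ + pₖ₋₂, qₖ = aₖqₖ₋₁ + qₖ₋₂ (with p₋₁=1, p₋₂=0, q₋₁=0, q₋₂=1):
  k=0: a=7, p=7, q=1
  k=1: a=3, p=22, q=3
  k=2: a=4, p=95, q=13
  k=3: a=1, p=117, q=16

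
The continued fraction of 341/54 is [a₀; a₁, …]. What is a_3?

1

341 = 6·54 + 17   →  a_0 = 6
54 = 3·17 + 3   →  a_1 = 3
17 = 5·3 + 2   →  a_2 = 5
3 = 1·2 + 1   →  a_3 = 1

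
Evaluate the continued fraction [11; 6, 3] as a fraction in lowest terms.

Using pₖ = aₖpₖ₋₁ + pₖ₋₂ and qₖ = aₖqₖ₋₁ + qₖ₋₂:
  k=0: a=11, p=11, q=1
  k=1: a=6, p=67, q=6
  k=2: a=3, p=212, q=19

212/19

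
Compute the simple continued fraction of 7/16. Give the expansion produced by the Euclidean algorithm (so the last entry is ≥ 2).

7 = 0·16 + 7
16 = 2·7 + 2
7 = 3·2 + 1
2 = 2·1 + 0  (stop)
So 7/16 = [0; 2, 3, 2].

[0; 2, 3, 2]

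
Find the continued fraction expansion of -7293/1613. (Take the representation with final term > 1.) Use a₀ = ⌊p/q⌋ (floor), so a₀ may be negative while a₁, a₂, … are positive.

-7293 = -5*1613 + 772
1613 = 2*772 + 69
772 = 11*69 + 13
69 = 5*13 + 4
13 = 3*4 + 1
4 = 4*1 + 0  (stop)
So -7293/1613 = [-5; 2, 11, 5, 3, 4].

[-5; 2, 11, 5, 3, 4]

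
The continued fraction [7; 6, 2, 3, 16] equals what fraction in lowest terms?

5245/733

Fold from the inside: start with 16/1.
  3 + 1/16 = 49/16
  2 + 16/49 = 114/49
  6 + 49/114 = 733/114
  7 + 114/733 = 5245/733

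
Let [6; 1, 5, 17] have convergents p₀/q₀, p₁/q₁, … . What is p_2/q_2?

41/6

Using pₖ = aₖpₖ₋₁ + pₖ₋₂, qₖ = aₖqₖ₋₁ + qₖ₋₂ (with p₋₁=1, p₋₂=0, q₋₁=0, q₋₂=1):
  k=0: a=6, p=6, q=1
  k=1: a=1, p=7, q=1
  k=2: a=5, p=41, q=6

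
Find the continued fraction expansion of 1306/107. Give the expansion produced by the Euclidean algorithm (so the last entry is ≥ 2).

1306 = 12×107 + 22
107 = 4×22 + 19
22 = 1×19 + 3
19 = 6×3 + 1
3 = 3×1 + 0  (stop)
So 1306/107 = [12; 4, 1, 6, 3].

[12; 4, 1, 6, 3]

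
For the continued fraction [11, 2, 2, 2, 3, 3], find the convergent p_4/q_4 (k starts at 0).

468/41

Using pₖ = aₖpₖ₋₁ + pₖ₋₂, qₖ = aₖqₖ₋₁ + qₖ₋₂ (with p₋₁=1, p₋₂=0, q₋₁=0, q₋₂=1):
  k=0: a=11, p=11, q=1
  k=1: a=2, p=23, q=2
  k=2: a=2, p=57, q=5
  k=3: a=2, p=137, q=12
  k=4: a=3, p=468, q=41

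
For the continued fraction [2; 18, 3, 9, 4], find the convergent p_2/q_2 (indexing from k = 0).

113/55

Using pₖ = aₖpₖ₋₁ + pₖ₋₂, qₖ = aₖqₖ₋₁ + qₖ₋₂ (with p₋₁=1, p₋₂=0, q₋₁=0, q₋₂=1):
  k=0: a=2, p=2, q=1
  k=1: a=18, p=37, q=18
  k=2: a=3, p=113, q=55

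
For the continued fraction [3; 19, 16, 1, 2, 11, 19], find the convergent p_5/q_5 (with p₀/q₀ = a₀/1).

32988/10807

Using pₖ = aₖpₖ₋₁ + pₖ₋₂, qₖ = aₖqₖ₋₁ + qₖ₋₂ (with p₋₁=1, p₋₂=0, q₋₁=0, q₋₂=1):
  k=0: a=3, p=3, q=1
  k=1: a=19, p=58, q=19
  k=2: a=16, p=931, q=305
  k=3: a=1, p=989, q=324
  k=4: a=2, p=2909, q=953
  k=5: a=11, p=32988, q=10807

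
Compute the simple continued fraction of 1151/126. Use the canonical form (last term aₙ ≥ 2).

[9; 7, 2, 2, 3]

1151 = 9×126 + 17
126 = 7×17 + 7
17 = 2×7 + 3
7 = 2×3 + 1
3 = 3×1 + 0  (stop)
So 1151/126 = [9; 7, 2, 2, 3].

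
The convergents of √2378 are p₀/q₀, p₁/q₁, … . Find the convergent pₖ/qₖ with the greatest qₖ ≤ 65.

√2378 = [48; 1, 3, 3, 1, 96, …] (period length 5).
Convergents:
  p_0/q_0 = 48/1
  p_1/q_1 = 49/1
  p_2/q_2 = 195/4
  p_3/q_3 = 634/13
  p_4/q_4 = 829/17
  p_5/q_5 = 80218/1645
q_4 = 17 ≤ 65 < 1645 = q_5, so the answer is 829/17.

829/17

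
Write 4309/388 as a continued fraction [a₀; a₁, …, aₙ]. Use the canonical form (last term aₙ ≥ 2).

4309 = 11*388 + 41
388 = 9*41 + 19
41 = 2*19 + 3
19 = 6*3 + 1
3 = 3*1 + 0  (stop)
So 4309/388 = [11; 9, 2, 6, 3].

[11; 9, 2, 6, 3]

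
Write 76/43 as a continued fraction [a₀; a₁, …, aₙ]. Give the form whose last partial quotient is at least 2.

76 = 1*43 + 33
43 = 1*33 + 10
33 = 3*10 + 3
10 = 3*3 + 1
3 = 3*1 + 0  (stop)
So 76/43 = [1; 1, 3, 3, 3].

[1; 1, 3, 3, 3]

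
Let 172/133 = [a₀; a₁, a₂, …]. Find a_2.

172 = 1·133 + 39   →  a_0 = 1
133 = 3·39 + 16   →  a_1 = 3
39 = 2·16 + 7   →  a_2 = 2

2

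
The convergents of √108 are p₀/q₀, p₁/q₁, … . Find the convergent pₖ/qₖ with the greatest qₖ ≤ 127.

530/51

√108 = [10; 2, 1, 1, 4, 1, 1, 2, 20, …] (period length 8).
Convergents:
  p_0/q_0 = 10/1
  p_1/q_1 = 21/2
  p_2/q_2 = 31/3
  p_3/q_3 = 52/5
  p_4/q_4 = 239/23
  p_5/q_5 = 291/28
  p_6/q_6 = 530/51
  p_7/q_7 = 1351/130
q_6 = 51 ≤ 127 < 130 = q_7, so the answer is 530/51.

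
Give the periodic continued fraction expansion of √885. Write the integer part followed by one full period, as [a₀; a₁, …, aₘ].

a₀ = ⌊√885⌋ = 29.
With m₀=0, d₀=1 and mₖ₊₁ = dₖaₖ − mₖ, dₖ₊₁ = (n − mₖ₊₁²)/dₖ, aₖ₊₁ = ⌊(a₀+mₖ₊₁)/dₖ₊₁⌋:
  k=1: m=29, d=44, a=1
  k=2: m=15, d=15, a=2
  k=3: m=15, d=44, a=1
  k=4: m=29, d=1, a=58
d=1 and a=2a₀=58 at k=4, so the next step gives (m, d) = (29, 44) again — its k=1 value — and the period has length 4.

[29; 1, 2, 1, 58]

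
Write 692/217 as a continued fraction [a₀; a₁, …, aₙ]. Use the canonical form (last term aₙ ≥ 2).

[3; 5, 3, 2, 2, 2]

692 = 3×217 + 41
217 = 5×41 + 12
41 = 3×12 + 5
12 = 2×5 + 2
5 = 2×2 + 1
2 = 2×1 + 0  (stop)
So 692/217 = [3; 5, 3, 2, 2, 2].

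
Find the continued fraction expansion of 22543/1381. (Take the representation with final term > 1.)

22543 = 16×1381 + 447
1381 = 3×447 + 40
447 = 11×40 + 7
40 = 5×7 + 5
7 = 1×5 + 2
5 = 2×2 + 1
2 = 2×1 + 0  (stop)
So 22543/1381 = [16; 3, 11, 5, 1, 2, 2].

[16; 3, 11, 5, 1, 2, 2]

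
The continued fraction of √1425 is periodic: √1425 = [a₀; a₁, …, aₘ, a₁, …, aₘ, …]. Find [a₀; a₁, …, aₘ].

a₀ = ⌊√1425⌋ = 37.
With m₀=0, d₀=1 and mₖ₊₁ = dₖaₖ − mₖ, dₖ₊₁ = (n − mₖ₊₁²)/dₖ, aₖ₊₁ = ⌊(a₀+mₖ₊₁)/dₖ₊₁⌋:
  k=1: m=37, d=56, a=1
  k=2: m=19, d=19, a=2
  k=3: m=19, d=56, a=1
  k=4: m=37, d=1, a=74
d=1 and a=2a₀=74 at k=4, so the next step gives (m, d) = (37, 56) again — its k=1 value — and the period has length 4.

[37; 1, 2, 1, 74]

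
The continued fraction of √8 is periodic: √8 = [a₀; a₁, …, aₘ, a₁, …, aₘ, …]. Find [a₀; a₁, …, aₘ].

a₀ = ⌊√8⌋ = 2.
With m₀=0, d₀=1 and mₖ₊₁ = dₖaₖ − mₖ, dₖ₊₁ = (n − mₖ₊₁²)/dₖ, aₖ₊₁ = ⌊(a₀+mₖ₊₁)/dₖ₊₁⌋:
  k=1: m=2, d=4, a=1
  k=2: m=2, d=1, a=4
d=1 and a=2a₀=4 at k=2, so the next step gives (m, d) = (2, 4) again — its k=1 value — and the period has length 2.

[2; 1, 4]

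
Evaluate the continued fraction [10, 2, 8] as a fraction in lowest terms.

Fold from the inside: start with 8/1.
  2 + 1/8 = 17/8
  10 + 8/17 = 178/17

178/17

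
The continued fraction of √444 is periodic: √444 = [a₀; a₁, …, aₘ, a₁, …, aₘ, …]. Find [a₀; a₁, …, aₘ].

a₀ = ⌊√444⌋ = 21.
With m₀=0, d₀=1 and mₖ₊₁ = dₖaₖ − mₖ, dₖ₊₁ = (n − mₖ₊₁²)/dₖ, aₖ₊₁ = ⌊(a₀+mₖ₊₁)/dₖ₊₁⌋:
  k=1: m=21, d=3, a=14
  k=2: m=21, d=1, a=42
d=1 and a=2a₀=42 at k=2, so the next step gives (m, d) = (21, 3) again — its k=1 value — and the period has length 2.

[21; 14, 42]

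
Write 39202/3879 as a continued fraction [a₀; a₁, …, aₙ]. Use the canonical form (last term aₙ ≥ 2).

39202 = 10·3879 + 412
3879 = 9·412 + 171
412 = 2·171 + 70
171 = 2·70 + 31
70 = 2·31 + 8
31 = 3·8 + 7
8 = 1·7 + 1
7 = 7·1 + 0  (stop)
So 39202/3879 = [10; 9, 2, 2, 2, 3, 1, 7].

[10; 9, 2, 2, 2, 3, 1, 7]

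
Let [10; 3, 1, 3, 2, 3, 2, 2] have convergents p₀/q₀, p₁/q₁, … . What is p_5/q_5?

Using pₖ = aₖpₖ₋₁ + pₖ₋₂, qₖ = aₖqₖ₋₁ + qₖ₋₂ (with p₋₁=1, p₋₂=0, q₋₁=0, q₋₂=1):
  k=0: a=10, p=10, q=1
  k=1: a=3, p=31, q=3
  k=2: a=1, p=41, q=4
  k=3: a=3, p=154, q=15
  k=4: a=2, p=349, q=34
  k=5: a=3, p=1201, q=117

1201/117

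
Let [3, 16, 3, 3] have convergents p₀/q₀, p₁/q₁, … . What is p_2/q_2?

150/49

Using pₖ = aₖpₖ₋₁ + pₖ₋₂, qₖ = aₖqₖ₋₁ + qₖ₋₂ (with p₋₁=1, p₋₂=0, q₋₁=0, q₋₂=1):
  k=0: a=3, p=3, q=1
  k=1: a=16, p=49, q=16
  k=2: a=3, p=150, q=49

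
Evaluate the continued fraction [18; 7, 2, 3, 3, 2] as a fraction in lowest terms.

7145/394

Fold from the inside: start with 2/1.
  3 + 1/2 = 7/2
  3 + 2/7 = 23/7
  2 + 7/23 = 53/23
  7 + 23/53 = 394/53
  18 + 53/394 = 7145/394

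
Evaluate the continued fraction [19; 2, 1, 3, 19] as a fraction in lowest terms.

Using pₖ = aₖpₖ₋₁ + pₖ₋₂ and qₖ = aₖqₖ₋₁ + qₖ₋₂:
  k=0: a=19, p=19, q=1
  k=1: a=2, p=39, q=2
  k=2: a=1, p=58, q=3
  k=3: a=3, p=213, q=11
  k=4: a=19, p=4105, q=212

4105/212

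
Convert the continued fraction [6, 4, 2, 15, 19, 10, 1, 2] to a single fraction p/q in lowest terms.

530307/85217

Using pₖ = aₖpₖ₋₁ + pₖ₋₂ and qₖ = aₖqₖ₋₁ + qₖ₋₂:
  k=0: a=6, p=6, q=1
  k=1: a=4, p=25, q=4
  k=2: a=2, p=56, q=9
  k=3: a=15, p=865, q=139
  k=4: a=19, p=16491, q=2650
  k=5: a=10, p=165775, q=26639
  k=6: a=1, p=182266, q=29289
  k=7: a=2, p=530307, q=85217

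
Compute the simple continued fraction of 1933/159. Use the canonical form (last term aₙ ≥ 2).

[12; 6, 2, 1, 3, 2]

1933 = 12×159 + 25
159 = 6×25 + 9
25 = 2×9 + 7
9 = 1×7 + 2
7 = 3×2 + 1
2 = 2×1 + 0  (stop)
So 1933/159 = [12; 6, 2, 1, 3, 2].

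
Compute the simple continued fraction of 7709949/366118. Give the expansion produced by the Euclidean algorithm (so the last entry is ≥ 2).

[21; 17, 19, 3, 14, 2, 12]

7709949 = 21×366118 + 21471
366118 = 17×21471 + 1111
21471 = 19×1111 + 362
1111 = 3×362 + 25
362 = 14×25 + 12
25 = 2×12 + 1
12 = 12×1 + 0  (stop)
So 7709949/366118 = [21; 17, 19, 3, 14, 2, 12].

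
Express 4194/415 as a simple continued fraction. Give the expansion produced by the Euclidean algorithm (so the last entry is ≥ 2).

4194 = 10*415 + 44
415 = 9*44 + 19
44 = 2*19 + 6
19 = 3*6 + 1
6 = 6*1 + 0  (stop)
So 4194/415 = [10; 9, 2, 3, 6].

[10; 9, 2, 3, 6]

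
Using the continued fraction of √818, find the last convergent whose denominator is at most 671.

√818 = [28; 1, 1, 1, 1, 56, …] (period length 5).
Convergents:
  p_0/q_0 = 28/1
  p_1/q_1 = 29/1
  p_2/q_2 = 57/2
  p_3/q_3 = 86/3
  p_4/q_4 = 143/5
  p_5/q_5 = 8094/283
  p_6/q_6 = 8237/288
  p_7/q_7 = 16331/571
  p_8/q_8 = 24568/859
q_7 = 571 ≤ 671 < 859 = q_8, so the answer is 16331/571.

16331/571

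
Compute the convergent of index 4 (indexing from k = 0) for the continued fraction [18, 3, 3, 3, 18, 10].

Using pₖ = aₖpₖ₋₁ + pₖ₋₂, qₖ = aₖqₖ₋₁ + qₖ₋₂ (with p₋₁=1, p₋₂=0, q₋₁=0, q₋₂=1):
  k=0: a=18, p=18, q=1
  k=1: a=3, p=55, q=3
  k=2: a=3, p=183, q=10
  k=3: a=3, p=604, q=33
  k=4: a=18, p=11055, q=604

11055/604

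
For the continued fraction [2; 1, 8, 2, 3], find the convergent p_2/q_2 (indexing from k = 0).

Using pₖ = aₖpₖ₋₁ + pₖ₋₂, qₖ = aₖqₖ₋₁ + qₖ₋₂ (with p₋₁=1, p₋₂=0, q₋₁=0, q₋₂=1):
  k=0: a=2, p=2, q=1
  k=1: a=1, p=3, q=1
  k=2: a=8, p=26, q=9

26/9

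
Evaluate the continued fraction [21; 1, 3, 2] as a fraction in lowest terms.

Using pₖ = aₖpₖ₋₁ + pₖ₋₂ and qₖ = aₖqₖ₋₁ + qₖ₋₂:
  k=0: a=21, p=21, q=1
  k=1: a=1, p=22, q=1
  k=2: a=3, p=87, q=4
  k=3: a=2, p=196, q=9

196/9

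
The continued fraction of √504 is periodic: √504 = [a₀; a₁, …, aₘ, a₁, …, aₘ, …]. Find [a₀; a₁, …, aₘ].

a₀ = ⌊√504⌋ = 22.
With m₀=0, d₀=1 and mₖ₊₁ = dₖaₖ − mₖ, dₖ₊₁ = (n − mₖ₊₁²)/dₖ, aₖ₊₁ = ⌊(a₀+mₖ₊₁)/dₖ₊₁⌋:
  k=1: m=22, d=20, a=2
  k=2: m=18, d=9, a=4
  k=3: m=18, d=20, a=2
  k=4: m=22, d=1, a=44
d=1 and a=2a₀=44 at k=4, so the next step gives (m, d) = (22, 20) again — its k=1 value — and the period has length 4.

[22; 2, 4, 2, 44]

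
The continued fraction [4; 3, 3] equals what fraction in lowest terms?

43/10

Fold from the inside: start with 3/1.
  3 + 1/3 = 10/3
  4 + 3/10 = 43/10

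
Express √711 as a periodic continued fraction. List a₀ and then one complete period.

a₀ = ⌊√711⌋ = 26.

[26; 1, 1, 1, 52]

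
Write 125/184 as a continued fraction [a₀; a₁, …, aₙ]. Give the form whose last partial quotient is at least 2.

[0; 1, 2, 8, 2, 3]

125 = 0·184 + 125
184 = 1·125 + 59
125 = 2·59 + 7
59 = 8·7 + 3
7 = 2·3 + 1
3 = 3·1 + 0  (stop)
So 125/184 = [0; 1, 2, 8, 2, 3].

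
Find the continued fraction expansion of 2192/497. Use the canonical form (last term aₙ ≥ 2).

[4; 2, 2, 3, 2, 2, 1, 3]

2192 = 4×497 + 204
497 = 2×204 + 89
204 = 2×89 + 26
89 = 3×26 + 11
26 = 2×11 + 4
11 = 2×4 + 3
4 = 1×3 + 1
3 = 3×1 + 0  (stop)
So 2192/497 = [4; 2, 2, 3, 2, 2, 1, 3].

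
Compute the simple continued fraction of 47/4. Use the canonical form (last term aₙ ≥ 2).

47 = 11*4 + 3
4 = 1*3 + 1
3 = 3*1 + 0  (stop)
So 47/4 = [11; 1, 3].

[11; 1, 3]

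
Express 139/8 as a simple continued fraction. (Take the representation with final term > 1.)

[17; 2, 1, 2]

139 = 17·8 + 3
8 = 2·3 + 2
3 = 1·2 + 1
2 = 2·1 + 0  (stop)
So 139/8 = [17; 2, 1, 2].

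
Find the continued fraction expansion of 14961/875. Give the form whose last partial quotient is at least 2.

[17; 10, 5, 1, 2, 1, 3]

14961 = 17*875 + 86
875 = 10*86 + 15
86 = 5*15 + 11
15 = 1*11 + 4
11 = 2*4 + 3
4 = 1*3 + 1
3 = 3*1 + 0  (stop)
So 14961/875 = [17; 10, 5, 1, 2, 1, 3].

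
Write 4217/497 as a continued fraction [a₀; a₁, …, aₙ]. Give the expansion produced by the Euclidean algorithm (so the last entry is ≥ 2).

[8; 2, 16, 15]

4217 = 8·497 + 241
497 = 2·241 + 15
241 = 16·15 + 1
15 = 15·1 + 0  (stop)
So 4217/497 = [8; 2, 16, 15].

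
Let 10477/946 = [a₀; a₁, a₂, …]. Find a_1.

10477 = 11·946 + 71   →  a_0 = 11
946 = 13·71 + 23   →  a_1 = 13

13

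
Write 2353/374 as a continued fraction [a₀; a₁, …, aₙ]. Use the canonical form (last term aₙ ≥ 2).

2353 = 6×374 + 109
374 = 3×109 + 47
109 = 2×47 + 15
47 = 3×15 + 2
15 = 7×2 + 1
2 = 2×1 + 0  (stop)
So 2353/374 = [6; 3, 2, 3, 7, 2].

[6; 3, 2, 3, 7, 2]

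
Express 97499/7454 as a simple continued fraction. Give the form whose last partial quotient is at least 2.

97499 = 13×7454 + 597
7454 = 12×597 + 290
597 = 2×290 + 17
290 = 17×17 + 1
17 = 17×1 + 0  (stop)
So 97499/7454 = [13; 12, 2, 17, 17].

[13; 12, 2, 17, 17]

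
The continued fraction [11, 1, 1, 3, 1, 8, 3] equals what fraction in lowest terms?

Fold from the inside: start with 3/1.
  8 + 1/3 = 25/3
  1 + 3/25 = 28/25
  3 + 25/28 = 109/28
  1 + 28/109 = 137/109
  1 + 109/137 = 246/137
  11 + 137/246 = 2843/246

2843/246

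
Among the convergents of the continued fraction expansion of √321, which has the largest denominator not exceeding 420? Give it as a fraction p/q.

7507/419

√321 = [17; 1, 10, 1, 34, …] (period length 4).
Convergents:
  p_0/q_0 = 17/1
  p_1/q_1 = 18/1
  p_2/q_2 = 197/11
  p_3/q_3 = 215/12
  p_4/q_4 = 7507/419
  p_5/q_5 = 7722/431
q_4 = 419 ≤ 420 < 431 = q_5, so the answer is 7507/419.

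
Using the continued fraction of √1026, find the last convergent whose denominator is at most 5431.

√1026 = [32; 32, 64, …] (period length 2).
Convergents:
  p_0/q_0 = 32/1
  p_1/q_1 = 1025/32
  p_2/q_2 = 65632/2049
  p_3/q_3 = 2101249/65600
q_2 = 2049 ≤ 5431 < 65600 = q_3, so the answer is 65632/2049.

65632/2049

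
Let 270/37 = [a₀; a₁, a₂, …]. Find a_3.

1

270 = 7·37 + 11   →  a_0 = 7
37 = 3·11 + 4   →  a_1 = 3
11 = 2·4 + 3   →  a_2 = 2
4 = 1·3 + 1   →  a_3 = 1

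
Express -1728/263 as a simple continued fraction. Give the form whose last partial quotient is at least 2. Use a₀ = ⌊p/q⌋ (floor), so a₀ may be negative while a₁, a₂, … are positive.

[-7; 2, 3, 18, 2]

-1728 = -7*263 + 113
263 = 2*113 + 37
113 = 3*37 + 2
37 = 18*2 + 1
2 = 2*1 + 0  (stop)
So -1728/263 = [-7; 2, 3, 18, 2].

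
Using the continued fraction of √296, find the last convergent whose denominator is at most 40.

671/39

√296 = [17; 4, 1, 7, 1, 4, 34, …] (period length 6).
Convergents:
  p_0/q_0 = 17/1
  p_1/q_1 = 69/4
  p_2/q_2 = 86/5
  p_3/q_3 = 671/39
  p_4/q_4 = 757/44
q_3 = 39 ≤ 40 < 44 = q_4, so the answer is 671/39.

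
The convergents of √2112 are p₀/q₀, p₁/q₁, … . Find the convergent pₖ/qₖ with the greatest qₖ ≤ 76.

√2112 = [45; 1, 21, 1, 90, …] (period length 4).
Convergents:
  p_0/q_0 = 45/1
  p_1/q_1 = 46/1
  p_2/q_2 = 1011/22
  p_3/q_3 = 1057/23
  p_4/q_4 = 96141/2092
q_3 = 23 ≤ 76 < 2092 = q_4, so the answer is 1057/23.

1057/23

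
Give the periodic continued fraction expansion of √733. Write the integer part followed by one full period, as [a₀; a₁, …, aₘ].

a₀ = ⌊√733⌋ = 27.
With m₀=0, d₀=1 and mₖ₊₁ = dₖaₖ − mₖ, dₖ₊₁ = (n − mₖ₊₁²)/dₖ, aₖ₊₁ = ⌊(a₀+mₖ₊₁)/dₖ₊₁⌋:
  k=1: m=27, d=4, a=13
  k=2: m=25, d=27, a=1
  k=3: m=2, d=27, a=1
  k=4: m=25, d=4, a=13
  k=5: m=27, d=1, a=54
d=1 and a=2a₀=54 at k=5, so the next step gives (m, d) = (27, 4) again — its k=1 value — and the period has length 5.

[27; 13, 1, 1, 13, 54]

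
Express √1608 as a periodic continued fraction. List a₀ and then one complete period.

a₀ = ⌊√1608⌋ = 40.
With m₀=0, d₀=1 and mₖ₊₁ = dₖaₖ − mₖ, dₖ₊₁ = (n − mₖ₊₁²)/dₖ, aₖ₊₁ = ⌊(a₀+mₖ₊₁)/dₖ₊₁⌋:
  k=1: m=40, d=8, a=10
  k=2: m=40, d=1, a=80
d=1 and a=2a₀=80 at k=2, so the next step gives (m, d) = (40, 8) again — its k=1 value — and the period has length 2.

[40; 10, 80]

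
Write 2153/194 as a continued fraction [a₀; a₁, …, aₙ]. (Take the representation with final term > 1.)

2153 = 11*194 + 19
194 = 10*19 + 4
19 = 4*4 + 3
4 = 1*3 + 1
3 = 3*1 + 0  (stop)
So 2153/194 = [11; 10, 4, 1, 3].

[11; 10, 4, 1, 3]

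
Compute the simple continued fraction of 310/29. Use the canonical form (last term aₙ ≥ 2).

310 = 10·29 + 20
29 = 1·20 + 9
20 = 2·9 + 2
9 = 4·2 + 1
2 = 2·1 + 0  (stop)
So 310/29 = [10; 1, 2, 4, 2].

[10; 1, 2, 4, 2]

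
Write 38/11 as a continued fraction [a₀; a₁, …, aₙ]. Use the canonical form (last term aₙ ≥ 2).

38 = 3*11 + 5
11 = 2*5 + 1
5 = 5*1 + 0  (stop)
So 38/11 = [3; 2, 5].

[3; 2, 5]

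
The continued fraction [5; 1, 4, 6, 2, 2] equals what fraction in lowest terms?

Fold from the inside: start with 2/1.
  2 + 1/2 = 5/2
  6 + 2/5 = 32/5
  4 + 5/32 = 133/32
  1 + 32/133 = 165/133
  5 + 133/165 = 958/165

958/165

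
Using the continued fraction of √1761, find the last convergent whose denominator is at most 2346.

√1761 = [41; 1, 26, 1, 82, …] (period length 4).
Convergents:
  p_0/q_0 = 41/1
  p_1/q_1 = 42/1
  p_2/q_2 = 1133/27
  p_3/q_3 = 1175/28
  p_4/q_4 = 97483/2323
  p_5/q_5 = 98658/2351
q_4 = 2323 ≤ 2346 < 2351 = q_5, so the answer is 97483/2323.

97483/2323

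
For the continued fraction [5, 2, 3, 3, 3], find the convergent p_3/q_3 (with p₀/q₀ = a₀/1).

125/23

Using pₖ = aₖpₖ₋₁ + pₖ₋₂, qₖ = aₖqₖ₋₁ + qₖ₋₂ (with p₋₁=1, p₋₂=0, q₋₁=0, q₋₂=1):
  k=0: a=5, p=5, q=1
  k=1: a=2, p=11, q=2
  k=2: a=3, p=38, q=7
  k=3: a=3, p=125, q=23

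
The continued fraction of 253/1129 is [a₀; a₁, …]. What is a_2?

2

253 = 0·1129 + 253   →  a_0 = 0
1129 = 4·253 + 117   →  a_1 = 4
253 = 2·117 + 19   →  a_2 = 2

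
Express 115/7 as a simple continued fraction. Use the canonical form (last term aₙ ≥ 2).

[16; 2, 3]

115 = 16×7 + 3
7 = 2×3 + 1
3 = 3×1 + 0  (stop)
So 115/7 = [16; 2, 3].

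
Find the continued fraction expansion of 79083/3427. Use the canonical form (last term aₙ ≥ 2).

[23; 13, 12, 2, 10]

79083 = 23×3427 + 262
3427 = 13×262 + 21
262 = 12×21 + 10
21 = 2×10 + 1
10 = 10×1 + 0  (stop)
So 79083/3427 = [23; 13, 12, 2, 10].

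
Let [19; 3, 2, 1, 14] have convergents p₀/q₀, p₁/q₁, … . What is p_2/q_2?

135/7

Using pₖ = aₖpₖ₋₁ + pₖ₋₂, qₖ = aₖqₖ₋₁ + qₖ₋₂ (with p₋₁=1, p₋₂=0, q₋₁=0, q₋₂=1):
  k=0: a=19, p=19, q=1
  k=1: a=3, p=58, q=3
  k=2: a=2, p=135, q=7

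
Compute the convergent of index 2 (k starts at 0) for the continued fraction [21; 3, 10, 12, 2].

661/31

Using pₖ = aₖpₖ₋₁ + pₖ₋₂, qₖ = aₖqₖ₋₁ + qₖ₋₂ (with p₋₁=1, p₋₂=0, q₋₁=0, q₋₂=1):
  k=0: a=21, p=21, q=1
  k=1: a=3, p=64, q=3
  k=2: a=10, p=661, q=31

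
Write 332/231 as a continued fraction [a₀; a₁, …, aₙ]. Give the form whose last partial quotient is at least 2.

[1; 2, 3, 2, 14]

332 = 1×231 + 101
231 = 2×101 + 29
101 = 3×29 + 14
29 = 2×14 + 1
14 = 14×1 + 0  (stop)
So 332/231 = [1; 2, 3, 2, 14].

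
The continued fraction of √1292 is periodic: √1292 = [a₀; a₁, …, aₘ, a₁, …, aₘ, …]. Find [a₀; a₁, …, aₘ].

a₀ = ⌊√1292⌋ = 35.
With m₀=0, d₀=1 and mₖ₊₁ = dₖaₖ − mₖ, dₖ₊₁ = (n − mₖ₊₁²)/dₖ, aₖ₊₁ = ⌊(a₀+mₖ₊₁)/dₖ₊₁⌋:
  k=1: m=35, d=67, a=1
  k=2: m=32, d=4, a=16
  k=3: m=32, d=67, a=1
  k=4: m=35, d=1, a=70
d=1 and a=2a₀=70 at k=4, so the next step gives (m, d) = (35, 67) again — its k=1 value — and the period has length 4.

[35; 1, 16, 1, 70]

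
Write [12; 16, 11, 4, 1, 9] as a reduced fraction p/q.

Using pₖ = aₖpₖ₋₁ + pₖ₋₂ and qₖ = aₖqₖ₋₁ + qₖ₋₂:
  k=0: a=12, p=12, q=1
  k=1: a=16, p=193, q=16
  k=2: a=11, p=2135, q=177
  k=3: a=4, p=8733, q=724
  k=4: a=1, p=10868, q=901
  k=5: a=9, p=106545, q=8833

106545/8833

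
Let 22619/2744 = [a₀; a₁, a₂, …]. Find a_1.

22619 = 8·2744 + 667   →  a_0 = 8
2744 = 4·667 + 76   →  a_1 = 4

4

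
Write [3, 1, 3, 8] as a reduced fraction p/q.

Fold from the inside: start with 8/1.
  3 + 1/8 = 25/8
  1 + 8/25 = 33/25
  3 + 25/33 = 124/33

124/33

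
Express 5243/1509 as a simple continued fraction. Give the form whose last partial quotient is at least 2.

5243 = 3·1509 + 716
1509 = 2·716 + 77
716 = 9·77 + 23
77 = 3·23 + 8
23 = 2·8 + 7
8 = 1·7 + 1
7 = 7·1 + 0  (stop)
So 5243/1509 = [3; 2, 9, 3, 2, 1, 7].

[3; 2, 9, 3, 2, 1, 7]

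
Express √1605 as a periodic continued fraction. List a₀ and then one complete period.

[40; 16, 80]

a₀ = ⌊√1605⌋ = 40.
With m₀=0, d₀=1 and mₖ₊₁ = dₖaₖ − mₖ, dₖ₊₁ = (n − mₖ₊₁²)/dₖ, aₖ₊₁ = ⌊(a₀+mₖ₊₁)/dₖ₊₁⌋:
  k=1: m=40, d=5, a=16
  k=2: m=40, d=1, a=80
d=1 and a=2a₀=80 at k=2, so the next step gives (m, d) = (40, 5) again — its k=1 value — and the period has length 2.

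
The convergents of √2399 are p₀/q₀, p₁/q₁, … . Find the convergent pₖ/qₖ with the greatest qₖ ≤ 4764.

232751/4752

√2399 = [48; 1, 47, 1, 96, …] (period length 4).
Convergents:
  p_0/q_0 = 48/1
  p_1/q_1 = 49/1
  p_2/q_2 = 2351/48
  p_3/q_3 = 2400/49
  p_4/q_4 = 232751/4752
  p_5/q_5 = 235151/4801
q_4 = 4752 ≤ 4764 < 4801 = q_5, so the answer is 232751/4752.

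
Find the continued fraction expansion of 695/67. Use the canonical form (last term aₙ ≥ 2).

[10; 2, 1, 2, 8]

695 = 10×67 + 25
67 = 2×25 + 17
25 = 1×17 + 8
17 = 2×8 + 1
8 = 8×1 + 0  (stop)
So 695/67 = [10; 2, 1, 2, 8].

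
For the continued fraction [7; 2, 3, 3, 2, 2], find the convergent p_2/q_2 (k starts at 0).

52/7

Using pₖ = aₖpₖ₋₁ + pₖ₋₂, qₖ = aₖqₖ₋₁ + qₖ₋₂ (with p₋₁=1, p₋₂=0, q₋₁=0, q₋₂=1):
  k=0: a=7, p=7, q=1
  k=1: a=2, p=15, q=2
  k=2: a=3, p=52, q=7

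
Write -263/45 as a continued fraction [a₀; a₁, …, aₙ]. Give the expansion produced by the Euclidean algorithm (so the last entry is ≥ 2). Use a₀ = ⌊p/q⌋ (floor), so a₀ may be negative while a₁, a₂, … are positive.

-263 = -6×45 + 7
45 = 6×7 + 3
7 = 2×3 + 1
3 = 3×1 + 0  (stop)
So -263/45 = [-6; 6, 2, 3].

[-6; 6, 2, 3]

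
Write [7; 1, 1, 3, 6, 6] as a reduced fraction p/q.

Fold from the inside: start with 6/1.
  6 + 1/6 = 37/6
  3 + 6/37 = 117/37
  1 + 37/117 = 154/117
  1 + 117/154 = 271/154
  7 + 154/271 = 2051/271

2051/271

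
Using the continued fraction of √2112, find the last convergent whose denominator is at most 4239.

97198/2115

√2112 = [45; 1, 21, 1, 90, …] (period length 4).
Convergents:
  p_0/q_0 = 45/1
  p_1/q_1 = 46/1
  p_2/q_2 = 1011/22
  p_3/q_3 = 1057/23
  p_4/q_4 = 96141/2092
  p_5/q_5 = 97198/2115
  p_6/q_6 = 2137299/46507
q_5 = 2115 ≤ 4239 < 46507 = q_6, so the answer is 97198/2115.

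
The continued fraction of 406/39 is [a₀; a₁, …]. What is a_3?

406 = 10·39 + 16   →  a_0 = 10
39 = 2·16 + 7   →  a_1 = 2
16 = 2·7 + 2   →  a_2 = 2
7 = 3·2 + 1   →  a_3 = 3

3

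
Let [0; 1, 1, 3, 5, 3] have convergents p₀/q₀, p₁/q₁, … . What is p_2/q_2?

1/2

Using pₖ = aₖpₖ₋₁ + pₖ₋₂, qₖ = aₖqₖ₋₁ + qₖ₋₂ (with p₋₁=1, p₋₂=0, q₋₁=0, q₋₂=1):
  k=0: a=0, p=0, q=1
  k=1: a=1, p=1, q=1
  k=2: a=1, p=1, q=2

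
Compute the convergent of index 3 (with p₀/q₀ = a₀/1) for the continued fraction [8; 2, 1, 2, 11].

Using pₖ = aₖpₖ₋₁ + pₖ₋₂, qₖ = aₖqₖ₋₁ + qₖ₋₂ (with p₋₁=1, p₋₂=0, q₋₁=0, q₋₂=1):
  k=0: a=8, p=8, q=1
  k=1: a=2, p=17, q=2
  k=2: a=1, p=25, q=3
  k=3: a=2, p=67, q=8

67/8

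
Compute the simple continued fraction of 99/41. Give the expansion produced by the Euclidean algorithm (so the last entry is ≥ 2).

[2; 2, 2, 2, 3]

99 = 2*41 + 17
41 = 2*17 + 7
17 = 2*7 + 3
7 = 2*3 + 1
3 = 3*1 + 0  (stop)
So 99/41 = [2; 2, 2, 2, 3].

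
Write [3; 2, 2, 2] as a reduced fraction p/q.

Fold from the inside: start with 2/1.
  2 + 1/2 = 5/2
  2 + 2/5 = 12/5
  3 + 5/12 = 41/12

41/12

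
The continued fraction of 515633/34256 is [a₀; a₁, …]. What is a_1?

515633 = 15·34256 + 1793   →  a_0 = 15
34256 = 19·1793 + 189   →  a_1 = 19

19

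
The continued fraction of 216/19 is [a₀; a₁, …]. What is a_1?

2

216 = 11·19 + 7   →  a_0 = 11
19 = 2·7 + 5   →  a_1 = 2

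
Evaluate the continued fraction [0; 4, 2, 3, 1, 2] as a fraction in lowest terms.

25/111

Fold from the inside: start with 2/1.
  1 + 1/2 = 3/2
  3 + 2/3 = 11/3
  2 + 3/11 = 25/11
  4 + 11/25 = 111/25
  0 + 25/111 = 25/111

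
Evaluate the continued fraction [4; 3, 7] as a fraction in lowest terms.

95/22

Using pₖ = aₖpₖ₋₁ + pₖ₋₂ and qₖ = aₖqₖ₋₁ + qₖ₋₂:
  k=0: a=4, p=4, q=1
  k=1: a=3, p=13, q=3
  k=2: a=7, p=95, q=22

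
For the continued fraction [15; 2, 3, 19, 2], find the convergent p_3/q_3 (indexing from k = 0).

2083/135

Using pₖ = aₖpₖ₋₁ + pₖ₋₂, qₖ = aₖqₖ₋₁ + qₖ₋₂ (with p₋₁=1, p₋₂=0, q₋₁=0, q₋₂=1):
  k=0: a=15, p=15, q=1
  k=1: a=2, p=31, q=2
  k=2: a=3, p=108, q=7
  k=3: a=19, p=2083, q=135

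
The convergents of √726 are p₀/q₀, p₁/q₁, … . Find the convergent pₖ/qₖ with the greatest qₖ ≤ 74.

485/18

√726 = [26; 1, 16, 1, 52, …] (period length 4).
Convergents:
  p_0/q_0 = 26/1
  p_1/q_1 = 27/1
  p_2/q_2 = 458/17
  p_3/q_3 = 485/18
  p_4/q_4 = 25678/953
q_3 = 18 ≤ 74 < 953 = q_4, so the answer is 485/18.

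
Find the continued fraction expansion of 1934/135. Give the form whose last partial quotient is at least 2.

1934 = 14×135 + 44
135 = 3×44 + 3
44 = 14×3 + 2
3 = 1×2 + 1
2 = 2×1 + 0  (stop)
So 1934/135 = [14; 3, 14, 1, 2].

[14; 3, 14, 1, 2]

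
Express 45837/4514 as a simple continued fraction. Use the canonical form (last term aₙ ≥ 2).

45837 = 10*4514 + 697
4514 = 6*697 + 332
697 = 2*332 + 33
332 = 10*33 + 2
33 = 16*2 + 1
2 = 2*1 + 0  (stop)
So 45837/4514 = [10; 6, 2, 10, 16, 2].

[10; 6, 2, 10, 16, 2]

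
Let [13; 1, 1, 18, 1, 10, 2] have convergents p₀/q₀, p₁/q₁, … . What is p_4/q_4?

527/39

Using pₖ = aₖpₖ₋₁ + pₖ₋₂, qₖ = aₖqₖ₋₁ + qₖ₋₂ (with p₋₁=1, p₋₂=0, q₋₁=0, q₋₂=1):
  k=0: a=13, p=13, q=1
  k=1: a=1, p=14, q=1
  k=2: a=1, p=27, q=2
  k=3: a=18, p=500, q=37
  k=4: a=1, p=527, q=39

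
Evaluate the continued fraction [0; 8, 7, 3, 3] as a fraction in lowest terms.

73/594

Fold from the inside: start with 3/1.
  3 + 1/3 = 10/3
  7 + 3/10 = 73/10
  8 + 10/73 = 594/73
  0 + 73/594 = 73/594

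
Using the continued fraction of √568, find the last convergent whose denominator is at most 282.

√568 = [23; 1, 4, 1, 46, …] (period length 4).
Convergents:
  p_0/q_0 = 23/1
  p_1/q_1 = 24/1
  p_2/q_2 = 119/5
  p_3/q_3 = 143/6
  p_4/q_4 = 6697/281
  p_5/q_5 = 6840/287
q_4 = 281 ≤ 282 < 287 = q_5, so the answer is 6697/281.

6697/281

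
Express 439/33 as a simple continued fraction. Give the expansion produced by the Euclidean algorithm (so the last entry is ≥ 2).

[13; 3, 3, 3]

439 = 13×33 + 10
33 = 3×10 + 3
10 = 3×3 + 1
3 = 3×1 + 0  (stop)
So 439/33 = [13; 3, 3, 3].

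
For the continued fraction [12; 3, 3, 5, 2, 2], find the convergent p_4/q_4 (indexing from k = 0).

1427/116

Using pₖ = aₖpₖ₋₁ + pₖ₋₂, qₖ = aₖqₖ₋₁ + qₖ₋₂ (with p₋₁=1, p₋₂=0, q₋₁=0, q₋₂=1):
  k=0: a=12, p=12, q=1
  k=1: a=3, p=37, q=3
  k=2: a=3, p=123, q=10
  k=3: a=5, p=652, q=53
  k=4: a=2, p=1427, q=116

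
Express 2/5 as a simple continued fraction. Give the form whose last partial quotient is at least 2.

2 = 0×5 + 2
5 = 2×2 + 1
2 = 2×1 + 0  (stop)
So 2/5 = [0; 2, 2].

[0; 2, 2]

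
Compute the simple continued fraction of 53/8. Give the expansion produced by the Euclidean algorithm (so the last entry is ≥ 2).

[6; 1, 1, 1, 2]

53 = 6·8 + 5
8 = 1·5 + 3
5 = 1·3 + 2
3 = 1·2 + 1
2 = 2·1 + 0  (stop)
So 53/8 = [6; 1, 1, 1, 2].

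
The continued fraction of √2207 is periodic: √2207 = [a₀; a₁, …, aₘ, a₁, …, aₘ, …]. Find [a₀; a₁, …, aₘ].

a₀ = ⌊√2207⌋ = 46.
With m₀=0, d₀=1 and mₖ₊₁ = dₖaₖ − mₖ, dₖ₊₁ = (n − mₖ₊₁²)/dₖ, aₖ₊₁ = ⌊(a₀+mₖ₊₁)/dₖ₊₁⌋:
  k=1: m=46, d=91, a=1
  k=2: m=45, d=2, a=45
  k=3: m=45, d=91, a=1
  k=4: m=46, d=1, a=92
d=1 and a=2a₀=92 at k=4, so the next step gives (m, d) = (46, 91) again — its k=1 value — and the period has length 4.

[46; 1, 45, 1, 92]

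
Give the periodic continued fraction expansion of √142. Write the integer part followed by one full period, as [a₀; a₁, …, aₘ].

a₀ = ⌊√142⌋ = 11.
With m₀=0, d₀=1 and mₖ₊₁ = dₖaₖ − mₖ, dₖ₊₁ = (n − mₖ₊₁²)/dₖ, aₖ₊₁ = ⌊(a₀+mₖ₊₁)/dₖ₊₁⌋:
  k=1: m=11, d=21, a=1
  k=2: m=10, d=2, a=10
  k=3: m=10, d=21, a=1
  k=4: m=11, d=1, a=22
d=1 and a=2a₀=22 at k=4, so the next step gives (m, d) = (11, 21) again — its k=1 value — and the period has length 4.

[11; 1, 10, 1, 22]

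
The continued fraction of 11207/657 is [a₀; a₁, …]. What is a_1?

11207 = 17·657 + 38   →  a_0 = 17
657 = 17·38 + 11   →  a_1 = 17

17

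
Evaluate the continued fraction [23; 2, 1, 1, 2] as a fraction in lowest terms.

304/13

Fold from the inside: start with 2/1.
  1 + 1/2 = 3/2
  1 + 2/3 = 5/3
  2 + 3/5 = 13/5
  23 + 5/13 = 304/13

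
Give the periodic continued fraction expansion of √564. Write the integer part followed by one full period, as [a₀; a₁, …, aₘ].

a₀ = ⌊√564⌋ = 23.
With m₀=0, d₀=1 and mₖ₊₁ = dₖaₖ − mₖ, dₖ₊₁ = (n − mₖ₊₁²)/dₖ, aₖ₊₁ = ⌊(a₀+mₖ₊₁)/dₖ₊₁⌋:
  k=1: m=23, d=35, a=1
  k=2: m=12, d=12, a=2
  k=3: m=12, d=35, a=1
  k=4: m=23, d=1, a=46
d=1 and a=2a₀=46 at k=4, so the next step gives (m, d) = (23, 35) again — its k=1 value — and the period has length 4.

[23; 1, 2, 1, 46]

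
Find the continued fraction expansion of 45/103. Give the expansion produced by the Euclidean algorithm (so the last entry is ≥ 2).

45 = 0×103 + 45
103 = 2×45 + 13
45 = 3×13 + 6
13 = 2×6 + 1
6 = 6×1 + 0  (stop)
So 45/103 = [0; 2, 3, 2, 6].

[0; 2, 3, 2, 6]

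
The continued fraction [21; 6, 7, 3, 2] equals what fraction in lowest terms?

6624/313

Fold from the inside: start with 2/1.
  3 + 1/2 = 7/2
  7 + 2/7 = 51/7
  6 + 7/51 = 313/51
  21 + 51/313 = 6624/313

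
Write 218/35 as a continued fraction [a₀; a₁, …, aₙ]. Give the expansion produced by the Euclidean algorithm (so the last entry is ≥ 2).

[6; 4, 2, 1, 2]

218 = 6·35 + 8
35 = 4·8 + 3
8 = 2·3 + 2
3 = 1·2 + 1
2 = 2·1 + 0  (stop)
So 218/35 = [6; 4, 2, 1, 2].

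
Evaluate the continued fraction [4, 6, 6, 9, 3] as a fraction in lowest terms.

Using pₖ = aₖpₖ₋₁ + pₖ₋₂ and qₖ = aₖqₖ₋₁ + qₖ₋₂:
  k=0: a=4, p=4, q=1
  k=1: a=6, p=25, q=6
  k=2: a=6, p=154, q=37
  k=3: a=9, p=1411, q=339
  k=4: a=3, p=4387, q=1054

4387/1054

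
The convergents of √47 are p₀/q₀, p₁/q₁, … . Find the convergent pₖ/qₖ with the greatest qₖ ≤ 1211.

√47 = [6; 1, 5, 1, 12, …] (period length 4).
Convergents:
  p_0/q_0 = 6/1
  p_1/q_1 = 7/1
  p_2/q_2 = 41/6
  p_3/q_3 = 48/7
  p_4/q_4 = 617/90
  p_5/q_5 = 665/97
  p_6/q_6 = 3942/575
  p_7/q_7 = 4607/672
  p_8/q_8 = 59226/8639
q_7 = 672 ≤ 1211 < 8639 = q_8, so the answer is 4607/672.

4607/672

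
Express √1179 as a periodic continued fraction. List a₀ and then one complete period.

[34; 2, 1, 33, 1, 2, 68]

a₀ = ⌊√1179⌋ = 34.
With m₀=0, d₀=1 and mₖ₊₁ = dₖaₖ − mₖ, dₖ₊₁ = (n − mₖ₊₁²)/dₖ, aₖ₊₁ = ⌊(a₀+mₖ₊₁)/dₖ₊₁⌋:
  k=1: m=34, d=23, a=2
  k=2: m=12, d=45, a=1
  k=3: m=33, d=2, a=33
  k=4: m=33, d=45, a=1
  k=5: m=12, d=23, a=2
  k=6: m=34, d=1, a=68
d=1 and a=2a₀=68 at k=6, so the next step gives (m, d) = (34, 23) again — its k=1 value — and the period has length 6.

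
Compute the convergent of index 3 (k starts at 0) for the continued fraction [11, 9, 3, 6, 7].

Using pₖ = aₖpₖ₋₁ + pₖ₋₂, qₖ = aₖqₖ₋₁ + qₖ₋₂ (with p₋₁=1, p₋₂=0, q₋₁=0, q₋₂=1):
  k=0: a=11, p=11, q=1
  k=1: a=9, p=100, q=9
  k=2: a=3, p=311, q=28
  k=3: a=6, p=1966, q=177

1966/177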